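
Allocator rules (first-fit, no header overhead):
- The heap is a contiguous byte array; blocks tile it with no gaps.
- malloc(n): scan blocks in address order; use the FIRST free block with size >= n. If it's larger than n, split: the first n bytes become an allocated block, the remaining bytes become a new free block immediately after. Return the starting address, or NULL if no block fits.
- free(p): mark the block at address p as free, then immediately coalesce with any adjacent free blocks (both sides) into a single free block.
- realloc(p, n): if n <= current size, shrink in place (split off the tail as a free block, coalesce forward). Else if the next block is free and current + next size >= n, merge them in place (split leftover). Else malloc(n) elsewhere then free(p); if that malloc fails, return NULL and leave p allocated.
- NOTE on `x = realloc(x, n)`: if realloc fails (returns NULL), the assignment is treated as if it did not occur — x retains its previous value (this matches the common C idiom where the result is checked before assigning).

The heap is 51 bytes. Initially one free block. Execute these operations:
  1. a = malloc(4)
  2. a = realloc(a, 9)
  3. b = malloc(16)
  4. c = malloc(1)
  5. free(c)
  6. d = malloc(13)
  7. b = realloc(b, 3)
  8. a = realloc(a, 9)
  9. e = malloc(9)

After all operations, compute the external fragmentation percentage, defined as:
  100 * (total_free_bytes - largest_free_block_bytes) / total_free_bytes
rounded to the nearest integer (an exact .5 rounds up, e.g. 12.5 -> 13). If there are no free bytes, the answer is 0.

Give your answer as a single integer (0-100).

Op 1: a = malloc(4) -> a = 0; heap: [0-3 ALLOC][4-50 FREE]
Op 2: a = realloc(a, 9) -> a = 0; heap: [0-8 ALLOC][9-50 FREE]
Op 3: b = malloc(16) -> b = 9; heap: [0-8 ALLOC][9-24 ALLOC][25-50 FREE]
Op 4: c = malloc(1) -> c = 25; heap: [0-8 ALLOC][9-24 ALLOC][25-25 ALLOC][26-50 FREE]
Op 5: free(c) -> (freed c); heap: [0-8 ALLOC][9-24 ALLOC][25-50 FREE]
Op 6: d = malloc(13) -> d = 25; heap: [0-8 ALLOC][9-24 ALLOC][25-37 ALLOC][38-50 FREE]
Op 7: b = realloc(b, 3) -> b = 9; heap: [0-8 ALLOC][9-11 ALLOC][12-24 FREE][25-37 ALLOC][38-50 FREE]
Op 8: a = realloc(a, 9) -> a = 0; heap: [0-8 ALLOC][9-11 ALLOC][12-24 FREE][25-37 ALLOC][38-50 FREE]
Op 9: e = malloc(9) -> e = 12; heap: [0-8 ALLOC][9-11 ALLOC][12-20 ALLOC][21-24 FREE][25-37 ALLOC][38-50 FREE]
Free blocks: [4 13] total_free=17 largest=13 -> 100*(17-13)/17 = 400/17 ≈ 23.529 -> rounds to 24

Answer: 24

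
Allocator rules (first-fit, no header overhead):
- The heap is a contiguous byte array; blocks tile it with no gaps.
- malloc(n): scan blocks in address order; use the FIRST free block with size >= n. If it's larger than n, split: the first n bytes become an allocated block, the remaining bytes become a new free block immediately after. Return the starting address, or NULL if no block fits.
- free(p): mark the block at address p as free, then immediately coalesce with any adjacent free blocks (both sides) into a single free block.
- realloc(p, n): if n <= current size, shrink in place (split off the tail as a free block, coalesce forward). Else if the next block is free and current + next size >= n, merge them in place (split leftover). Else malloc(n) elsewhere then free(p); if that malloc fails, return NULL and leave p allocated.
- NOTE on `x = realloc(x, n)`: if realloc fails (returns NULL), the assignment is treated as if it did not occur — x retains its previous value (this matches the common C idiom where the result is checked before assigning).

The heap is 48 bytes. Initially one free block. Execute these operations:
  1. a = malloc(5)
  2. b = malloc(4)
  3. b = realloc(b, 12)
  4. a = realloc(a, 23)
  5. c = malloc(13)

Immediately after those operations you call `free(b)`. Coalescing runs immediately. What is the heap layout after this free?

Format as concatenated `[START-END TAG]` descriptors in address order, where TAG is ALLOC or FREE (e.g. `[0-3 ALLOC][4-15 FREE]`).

Op 1: a = malloc(5) -> a = 0; heap: [0-4 ALLOC][5-47 FREE]
Op 2: b = malloc(4) -> b = 5; heap: [0-4 ALLOC][5-8 ALLOC][9-47 FREE]
Op 3: b = realloc(b, 12) -> b = 5; heap: [0-4 ALLOC][5-16 ALLOC][17-47 FREE]
Op 4: a = realloc(a, 23) -> a = 17; heap: [0-4 FREE][5-16 ALLOC][17-39 ALLOC][40-47 FREE]
Op 5: c = malloc(13) -> c = NULL; heap: [0-4 FREE][5-16 ALLOC][17-39 ALLOC][40-47 FREE]
free(b): b = 5 -> block [5-16 ALLOC]; mark free, coalesce with adjacent free neighbors -> [0-16 FREE][17-39 ALLOC][40-47 FREE]

Answer: [0-16 FREE][17-39 ALLOC][40-47 FREE]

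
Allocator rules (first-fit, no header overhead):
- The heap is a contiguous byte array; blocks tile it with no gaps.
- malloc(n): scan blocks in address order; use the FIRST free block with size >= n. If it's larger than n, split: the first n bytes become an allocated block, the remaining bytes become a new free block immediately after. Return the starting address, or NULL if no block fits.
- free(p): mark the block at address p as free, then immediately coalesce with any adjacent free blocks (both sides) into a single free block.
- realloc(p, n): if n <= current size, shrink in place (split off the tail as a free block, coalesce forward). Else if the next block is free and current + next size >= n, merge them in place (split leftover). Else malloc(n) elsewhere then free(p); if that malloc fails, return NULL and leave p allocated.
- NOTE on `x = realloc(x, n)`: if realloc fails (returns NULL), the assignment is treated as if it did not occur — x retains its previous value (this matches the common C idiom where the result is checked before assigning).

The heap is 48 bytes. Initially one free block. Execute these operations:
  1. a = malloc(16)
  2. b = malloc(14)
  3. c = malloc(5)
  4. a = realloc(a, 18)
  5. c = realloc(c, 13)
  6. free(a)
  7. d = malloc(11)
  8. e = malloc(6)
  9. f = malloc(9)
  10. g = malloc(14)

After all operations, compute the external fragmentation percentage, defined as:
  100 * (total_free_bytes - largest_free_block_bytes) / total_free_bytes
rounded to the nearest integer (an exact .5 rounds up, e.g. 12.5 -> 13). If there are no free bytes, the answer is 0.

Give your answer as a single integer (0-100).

Answer: 50

Derivation:
Op 1: a = malloc(16) -> a = 0; heap: [0-15 ALLOC][16-47 FREE]
Op 2: b = malloc(14) -> b = 16; heap: [0-15 ALLOC][16-29 ALLOC][30-47 FREE]
Op 3: c = malloc(5) -> c = 30; heap: [0-15 ALLOC][16-29 ALLOC][30-34 ALLOC][35-47 FREE]
Op 4: a = realloc(a, 18) -> NULL (a unchanged); heap: [0-15 ALLOC][16-29 ALLOC][30-34 ALLOC][35-47 FREE]
Op 5: c = realloc(c, 13) -> c = 30; heap: [0-15 ALLOC][16-29 ALLOC][30-42 ALLOC][43-47 FREE]
Op 6: free(a) -> (freed a); heap: [0-15 FREE][16-29 ALLOC][30-42 ALLOC][43-47 FREE]
Op 7: d = malloc(11) -> d = 0; heap: [0-10 ALLOC][11-15 FREE][16-29 ALLOC][30-42 ALLOC][43-47 FREE]
Op 8: e = malloc(6) -> e = NULL; heap: [0-10 ALLOC][11-15 FREE][16-29 ALLOC][30-42 ALLOC][43-47 FREE]
Op 9: f = malloc(9) -> f = NULL; heap: [0-10 ALLOC][11-15 FREE][16-29 ALLOC][30-42 ALLOC][43-47 FREE]
Op 10: g = malloc(14) -> g = NULL; heap: [0-10 ALLOC][11-15 FREE][16-29 ALLOC][30-42 ALLOC][43-47 FREE]
Free blocks: [5 5] total_free=10 largest=5 -> 100*(10-5)/10 = 500/10 = 50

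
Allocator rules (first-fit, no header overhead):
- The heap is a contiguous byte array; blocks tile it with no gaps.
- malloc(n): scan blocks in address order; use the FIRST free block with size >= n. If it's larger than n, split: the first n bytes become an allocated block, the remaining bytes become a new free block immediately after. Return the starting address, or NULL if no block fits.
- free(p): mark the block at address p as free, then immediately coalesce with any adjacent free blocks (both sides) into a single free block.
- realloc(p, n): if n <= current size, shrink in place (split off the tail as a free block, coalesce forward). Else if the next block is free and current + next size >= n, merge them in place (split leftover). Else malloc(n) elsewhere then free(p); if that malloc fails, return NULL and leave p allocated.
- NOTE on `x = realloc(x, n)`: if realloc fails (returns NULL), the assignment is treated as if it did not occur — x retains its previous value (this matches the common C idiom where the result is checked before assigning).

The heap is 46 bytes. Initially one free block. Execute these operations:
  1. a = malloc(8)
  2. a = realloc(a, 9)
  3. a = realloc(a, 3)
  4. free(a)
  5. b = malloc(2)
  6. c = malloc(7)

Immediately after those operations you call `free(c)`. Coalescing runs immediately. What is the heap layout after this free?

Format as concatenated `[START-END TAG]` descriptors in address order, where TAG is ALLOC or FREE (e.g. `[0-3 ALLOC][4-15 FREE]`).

Answer: [0-1 ALLOC][2-45 FREE]

Derivation:
Op 1: a = malloc(8) -> a = 0; heap: [0-7 ALLOC][8-45 FREE]
Op 2: a = realloc(a, 9) -> a = 0; heap: [0-8 ALLOC][9-45 FREE]
Op 3: a = realloc(a, 3) -> a = 0; heap: [0-2 ALLOC][3-45 FREE]
Op 4: free(a) -> (freed a); heap: [0-45 FREE]
Op 5: b = malloc(2) -> b = 0; heap: [0-1 ALLOC][2-45 FREE]
Op 6: c = malloc(7) -> c = 2; heap: [0-1 ALLOC][2-8 ALLOC][9-45 FREE]
free(c): c = 2 -> block [2-8 ALLOC]; mark free, coalesce with adjacent free neighbors -> [0-1 ALLOC][2-45 FREE]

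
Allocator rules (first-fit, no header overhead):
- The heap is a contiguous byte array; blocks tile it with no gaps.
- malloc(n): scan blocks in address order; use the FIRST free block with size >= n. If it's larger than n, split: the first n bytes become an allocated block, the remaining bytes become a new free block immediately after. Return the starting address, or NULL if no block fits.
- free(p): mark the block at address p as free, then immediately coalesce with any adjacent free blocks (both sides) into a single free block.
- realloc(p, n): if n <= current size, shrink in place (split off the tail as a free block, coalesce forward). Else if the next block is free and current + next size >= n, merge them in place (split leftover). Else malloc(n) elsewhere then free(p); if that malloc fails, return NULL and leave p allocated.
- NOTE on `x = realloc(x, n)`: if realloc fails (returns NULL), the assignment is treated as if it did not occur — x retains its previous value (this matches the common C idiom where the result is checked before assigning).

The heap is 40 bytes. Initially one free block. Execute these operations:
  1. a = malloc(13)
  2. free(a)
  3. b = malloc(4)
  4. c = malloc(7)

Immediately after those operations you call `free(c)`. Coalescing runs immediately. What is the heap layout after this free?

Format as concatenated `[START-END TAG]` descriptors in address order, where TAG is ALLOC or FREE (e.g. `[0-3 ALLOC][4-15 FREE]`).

Answer: [0-3 ALLOC][4-39 FREE]

Derivation:
Op 1: a = malloc(13) -> a = 0; heap: [0-12 ALLOC][13-39 FREE]
Op 2: free(a) -> (freed a); heap: [0-39 FREE]
Op 3: b = malloc(4) -> b = 0; heap: [0-3 ALLOC][4-39 FREE]
Op 4: c = malloc(7) -> c = 4; heap: [0-3 ALLOC][4-10 ALLOC][11-39 FREE]
free(c): c = 4 -> block [4-10 ALLOC]; mark free, coalesce with adjacent free neighbors -> [0-3 ALLOC][4-39 FREE]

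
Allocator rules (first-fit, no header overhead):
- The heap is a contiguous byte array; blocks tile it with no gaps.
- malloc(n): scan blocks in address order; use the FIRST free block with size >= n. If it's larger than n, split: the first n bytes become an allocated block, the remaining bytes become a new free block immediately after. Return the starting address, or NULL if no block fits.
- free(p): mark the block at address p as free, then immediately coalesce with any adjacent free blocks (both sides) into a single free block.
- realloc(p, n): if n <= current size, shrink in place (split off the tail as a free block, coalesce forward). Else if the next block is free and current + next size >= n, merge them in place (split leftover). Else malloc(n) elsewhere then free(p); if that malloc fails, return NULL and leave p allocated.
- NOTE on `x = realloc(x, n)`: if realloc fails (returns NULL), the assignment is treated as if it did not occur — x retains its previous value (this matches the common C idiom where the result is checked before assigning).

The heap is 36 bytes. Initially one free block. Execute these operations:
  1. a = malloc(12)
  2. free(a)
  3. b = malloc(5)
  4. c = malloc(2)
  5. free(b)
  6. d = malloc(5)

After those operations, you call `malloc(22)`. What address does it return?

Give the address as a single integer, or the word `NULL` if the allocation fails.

Answer: 7

Derivation:
Op 1: a = malloc(12) -> a = 0; heap: [0-11 ALLOC][12-35 FREE]
Op 2: free(a) -> (freed a); heap: [0-35 FREE]
Op 3: b = malloc(5) -> b = 0; heap: [0-4 ALLOC][5-35 FREE]
Op 4: c = malloc(2) -> c = 5; heap: [0-4 ALLOC][5-6 ALLOC][7-35 FREE]
Op 5: free(b) -> (freed b); heap: [0-4 FREE][5-6 ALLOC][7-35 FREE]
Op 6: d = malloc(5) -> d = 0; heap: [0-4 ALLOC][5-6 ALLOC][7-35 FREE]
malloc(22): first-fit scan over [0-4 ALLOC][5-6 ALLOC][7-35 FREE] -> 7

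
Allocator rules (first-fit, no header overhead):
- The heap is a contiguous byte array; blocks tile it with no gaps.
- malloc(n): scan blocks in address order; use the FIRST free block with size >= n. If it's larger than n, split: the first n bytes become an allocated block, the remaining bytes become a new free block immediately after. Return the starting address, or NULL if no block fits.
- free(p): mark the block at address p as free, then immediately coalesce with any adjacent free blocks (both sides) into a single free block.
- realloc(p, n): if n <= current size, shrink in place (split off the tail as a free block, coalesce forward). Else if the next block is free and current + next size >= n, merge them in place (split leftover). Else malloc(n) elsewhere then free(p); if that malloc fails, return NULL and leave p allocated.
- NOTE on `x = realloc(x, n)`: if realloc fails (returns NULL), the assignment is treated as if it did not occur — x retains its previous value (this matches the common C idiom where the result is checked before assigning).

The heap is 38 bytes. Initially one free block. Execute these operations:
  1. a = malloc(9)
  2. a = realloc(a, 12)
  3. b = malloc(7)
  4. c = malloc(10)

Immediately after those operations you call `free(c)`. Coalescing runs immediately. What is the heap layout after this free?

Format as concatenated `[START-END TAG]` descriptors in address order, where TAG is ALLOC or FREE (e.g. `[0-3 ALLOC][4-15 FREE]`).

Answer: [0-11 ALLOC][12-18 ALLOC][19-37 FREE]

Derivation:
Op 1: a = malloc(9) -> a = 0; heap: [0-8 ALLOC][9-37 FREE]
Op 2: a = realloc(a, 12) -> a = 0; heap: [0-11 ALLOC][12-37 FREE]
Op 3: b = malloc(7) -> b = 12; heap: [0-11 ALLOC][12-18 ALLOC][19-37 FREE]
Op 4: c = malloc(10) -> c = 19; heap: [0-11 ALLOC][12-18 ALLOC][19-28 ALLOC][29-37 FREE]
free(c): c = 19 -> block [19-28 ALLOC]; mark free, coalesce with adjacent free neighbors -> [0-11 ALLOC][12-18 ALLOC][19-37 FREE]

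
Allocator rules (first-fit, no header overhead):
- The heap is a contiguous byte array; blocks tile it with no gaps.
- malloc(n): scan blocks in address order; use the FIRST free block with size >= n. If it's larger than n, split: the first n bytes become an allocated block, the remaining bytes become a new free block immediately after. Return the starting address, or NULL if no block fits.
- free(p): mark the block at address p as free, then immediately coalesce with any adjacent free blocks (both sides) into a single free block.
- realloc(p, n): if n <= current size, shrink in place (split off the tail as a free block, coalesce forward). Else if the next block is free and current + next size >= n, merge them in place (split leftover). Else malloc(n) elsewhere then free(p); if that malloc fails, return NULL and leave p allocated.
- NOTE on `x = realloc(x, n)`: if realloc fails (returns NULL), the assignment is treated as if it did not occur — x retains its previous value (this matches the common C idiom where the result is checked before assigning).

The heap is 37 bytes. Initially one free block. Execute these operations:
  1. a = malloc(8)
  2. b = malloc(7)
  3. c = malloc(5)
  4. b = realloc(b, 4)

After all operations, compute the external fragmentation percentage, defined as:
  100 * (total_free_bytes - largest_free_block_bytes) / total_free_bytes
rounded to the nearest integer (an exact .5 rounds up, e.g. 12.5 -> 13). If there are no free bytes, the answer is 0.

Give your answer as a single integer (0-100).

Answer: 15

Derivation:
Op 1: a = malloc(8) -> a = 0; heap: [0-7 ALLOC][8-36 FREE]
Op 2: b = malloc(7) -> b = 8; heap: [0-7 ALLOC][8-14 ALLOC][15-36 FREE]
Op 3: c = malloc(5) -> c = 15; heap: [0-7 ALLOC][8-14 ALLOC][15-19 ALLOC][20-36 FREE]
Op 4: b = realloc(b, 4) -> b = 8; heap: [0-7 ALLOC][8-11 ALLOC][12-14 FREE][15-19 ALLOC][20-36 FREE]
Free blocks: [3 17] total_free=20 largest=17 -> 100*(20-17)/20 = 300/20 = 15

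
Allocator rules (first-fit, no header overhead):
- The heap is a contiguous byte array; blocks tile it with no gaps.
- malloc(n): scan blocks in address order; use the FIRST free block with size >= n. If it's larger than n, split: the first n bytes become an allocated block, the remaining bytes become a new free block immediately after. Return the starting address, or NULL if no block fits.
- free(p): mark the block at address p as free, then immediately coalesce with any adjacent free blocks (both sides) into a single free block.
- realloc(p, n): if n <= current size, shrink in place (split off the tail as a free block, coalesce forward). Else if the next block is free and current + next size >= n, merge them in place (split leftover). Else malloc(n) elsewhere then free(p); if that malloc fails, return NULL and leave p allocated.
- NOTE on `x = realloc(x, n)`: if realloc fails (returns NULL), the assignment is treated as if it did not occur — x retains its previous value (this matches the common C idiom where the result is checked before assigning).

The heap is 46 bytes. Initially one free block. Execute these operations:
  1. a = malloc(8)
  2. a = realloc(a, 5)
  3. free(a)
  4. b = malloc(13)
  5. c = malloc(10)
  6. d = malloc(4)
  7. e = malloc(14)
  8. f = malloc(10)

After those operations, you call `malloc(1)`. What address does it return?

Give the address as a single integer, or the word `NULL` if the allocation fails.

Op 1: a = malloc(8) -> a = 0; heap: [0-7 ALLOC][8-45 FREE]
Op 2: a = realloc(a, 5) -> a = 0; heap: [0-4 ALLOC][5-45 FREE]
Op 3: free(a) -> (freed a); heap: [0-45 FREE]
Op 4: b = malloc(13) -> b = 0; heap: [0-12 ALLOC][13-45 FREE]
Op 5: c = malloc(10) -> c = 13; heap: [0-12 ALLOC][13-22 ALLOC][23-45 FREE]
Op 6: d = malloc(4) -> d = 23; heap: [0-12 ALLOC][13-22 ALLOC][23-26 ALLOC][27-45 FREE]
Op 7: e = malloc(14) -> e = 27; heap: [0-12 ALLOC][13-22 ALLOC][23-26 ALLOC][27-40 ALLOC][41-45 FREE]
Op 8: f = malloc(10) -> f = NULL; heap: [0-12 ALLOC][13-22 ALLOC][23-26 ALLOC][27-40 ALLOC][41-45 FREE]
malloc(1): first-fit scan over [0-12 ALLOC][13-22 ALLOC][23-26 ALLOC][27-40 ALLOC][41-45 FREE] -> 41

Answer: 41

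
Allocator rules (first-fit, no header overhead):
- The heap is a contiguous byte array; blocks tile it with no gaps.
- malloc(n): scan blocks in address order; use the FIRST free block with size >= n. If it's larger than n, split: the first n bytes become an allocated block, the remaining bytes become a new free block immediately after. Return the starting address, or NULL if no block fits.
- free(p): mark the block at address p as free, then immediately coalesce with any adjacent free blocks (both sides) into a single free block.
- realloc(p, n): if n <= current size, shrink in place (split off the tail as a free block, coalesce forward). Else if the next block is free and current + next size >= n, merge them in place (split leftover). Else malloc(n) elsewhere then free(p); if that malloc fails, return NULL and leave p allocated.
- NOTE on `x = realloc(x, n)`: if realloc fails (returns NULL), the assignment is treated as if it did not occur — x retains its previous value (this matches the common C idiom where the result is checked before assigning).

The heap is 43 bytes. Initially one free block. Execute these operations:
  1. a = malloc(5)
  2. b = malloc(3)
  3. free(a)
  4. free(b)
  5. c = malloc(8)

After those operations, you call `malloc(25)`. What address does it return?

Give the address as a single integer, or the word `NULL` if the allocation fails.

Answer: 8

Derivation:
Op 1: a = malloc(5) -> a = 0; heap: [0-4 ALLOC][5-42 FREE]
Op 2: b = malloc(3) -> b = 5; heap: [0-4 ALLOC][5-7 ALLOC][8-42 FREE]
Op 3: free(a) -> (freed a); heap: [0-4 FREE][5-7 ALLOC][8-42 FREE]
Op 4: free(b) -> (freed b); heap: [0-42 FREE]
Op 5: c = malloc(8) -> c = 0; heap: [0-7 ALLOC][8-42 FREE]
malloc(25): first-fit scan over [0-7 ALLOC][8-42 FREE] -> 8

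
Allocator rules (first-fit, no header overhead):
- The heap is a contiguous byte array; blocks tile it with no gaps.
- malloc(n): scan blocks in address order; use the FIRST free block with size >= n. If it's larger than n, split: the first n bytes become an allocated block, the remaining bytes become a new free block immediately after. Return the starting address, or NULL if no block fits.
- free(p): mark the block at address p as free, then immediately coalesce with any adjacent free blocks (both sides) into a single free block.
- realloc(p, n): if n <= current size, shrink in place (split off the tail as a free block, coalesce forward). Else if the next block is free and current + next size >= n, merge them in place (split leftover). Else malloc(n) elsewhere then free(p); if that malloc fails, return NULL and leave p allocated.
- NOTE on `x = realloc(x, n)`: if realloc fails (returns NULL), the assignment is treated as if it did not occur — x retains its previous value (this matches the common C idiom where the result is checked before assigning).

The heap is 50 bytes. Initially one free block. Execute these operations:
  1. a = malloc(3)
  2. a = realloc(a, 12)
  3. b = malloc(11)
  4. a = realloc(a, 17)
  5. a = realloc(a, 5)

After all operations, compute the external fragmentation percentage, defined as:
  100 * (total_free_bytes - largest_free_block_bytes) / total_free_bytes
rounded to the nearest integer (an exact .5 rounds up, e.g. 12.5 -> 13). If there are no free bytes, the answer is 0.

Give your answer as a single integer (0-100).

Answer: 35

Derivation:
Op 1: a = malloc(3) -> a = 0; heap: [0-2 ALLOC][3-49 FREE]
Op 2: a = realloc(a, 12) -> a = 0; heap: [0-11 ALLOC][12-49 FREE]
Op 3: b = malloc(11) -> b = 12; heap: [0-11 ALLOC][12-22 ALLOC][23-49 FREE]
Op 4: a = realloc(a, 17) -> a = 23; heap: [0-11 FREE][12-22 ALLOC][23-39 ALLOC][40-49 FREE]
Op 5: a = realloc(a, 5) -> a = 23; heap: [0-11 FREE][12-22 ALLOC][23-27 ALLOC][28-49 FREE]
Free blocks: [12 22] total_free=34 largest=22 -> 100*(34-22)/34 = 1200/34 ≈ 35.294 -> rounds to 35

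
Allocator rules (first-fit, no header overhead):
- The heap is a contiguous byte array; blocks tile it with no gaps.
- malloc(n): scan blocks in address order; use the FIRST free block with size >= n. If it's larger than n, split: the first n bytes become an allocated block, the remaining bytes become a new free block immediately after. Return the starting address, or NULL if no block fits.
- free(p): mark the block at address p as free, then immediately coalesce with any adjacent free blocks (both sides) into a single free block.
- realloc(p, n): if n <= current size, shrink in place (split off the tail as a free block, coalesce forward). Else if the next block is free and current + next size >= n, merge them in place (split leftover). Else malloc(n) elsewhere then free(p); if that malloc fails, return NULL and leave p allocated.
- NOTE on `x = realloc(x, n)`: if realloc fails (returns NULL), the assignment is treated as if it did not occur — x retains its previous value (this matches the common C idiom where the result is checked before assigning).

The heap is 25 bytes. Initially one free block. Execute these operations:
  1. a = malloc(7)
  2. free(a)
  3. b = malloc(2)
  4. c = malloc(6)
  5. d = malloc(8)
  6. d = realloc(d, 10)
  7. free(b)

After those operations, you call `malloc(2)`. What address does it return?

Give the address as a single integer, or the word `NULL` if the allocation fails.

Op 1: a = malloc(7) -> a = 0; heap: [0-6 ALLOC][7-24 FREE]
Op 2: free(a) -> (freed a); heap: [0-24 FREE]
Op 3: b = malloc(2) -> b = 0; heap: [0-1 ALLOC][2-24 FREE]
Op 4: c = malloc(6) -> c = 2; heap: [0-1 ALLOC][2-7 ALLOC][8-24 FREE]
Op 5: d = malloc(8) -> d = 8; heap: [0-1 ALLOC][2-7 ALLOC][8-15 ALLOC][16-24 FREE]
Op 6: d = realloc(d, 10) -> d = 8; heap: [0-1 ALLOC][2-7 ALLOC][8-17 ALLOC][18-24 FREE]
Op 7: free(b) -> (freed b); heap: [0-1 FREE][2-7 ALLOC][8-17 ALLOC][18-24 FREE]
malloc(2): first-fit scan over [0-1 FREE][2-7 ALLOC][8-17 ALLOC][18-24 FREE] -> 0

Answer: 0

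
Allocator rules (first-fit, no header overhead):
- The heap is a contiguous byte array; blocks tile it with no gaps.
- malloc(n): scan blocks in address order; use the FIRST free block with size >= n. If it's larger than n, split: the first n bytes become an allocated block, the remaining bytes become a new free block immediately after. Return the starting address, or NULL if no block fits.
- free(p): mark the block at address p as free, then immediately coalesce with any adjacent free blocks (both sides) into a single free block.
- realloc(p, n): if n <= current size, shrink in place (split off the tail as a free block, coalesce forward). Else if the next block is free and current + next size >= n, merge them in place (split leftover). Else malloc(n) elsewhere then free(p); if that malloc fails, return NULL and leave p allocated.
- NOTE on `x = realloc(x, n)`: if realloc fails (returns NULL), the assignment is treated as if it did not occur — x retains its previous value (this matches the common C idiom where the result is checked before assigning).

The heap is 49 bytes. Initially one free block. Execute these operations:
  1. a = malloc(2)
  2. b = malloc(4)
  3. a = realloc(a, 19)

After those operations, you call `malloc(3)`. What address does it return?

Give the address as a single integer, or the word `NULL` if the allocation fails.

Op 1: a = malloc(2) -> a = 0; heap: [0-1 ALLOC][2-48 FREE]
Op 2: b = malloc(4) -> b = 2; heap: [0-1 ALLOC][2-5 ALLOC][6-48 FREE]
Op 3: a = realloc(a, 19) -> a = 6; heap: [0-1 FREE][2-5 ALLOC][6-24 ALLOC][25-48 FREE]
malloc(3): first-fit scan over [0-1 FREE][2-5 ALLOC][6-24 ALLOC][25-48 FREE] -> 25

Answer: 25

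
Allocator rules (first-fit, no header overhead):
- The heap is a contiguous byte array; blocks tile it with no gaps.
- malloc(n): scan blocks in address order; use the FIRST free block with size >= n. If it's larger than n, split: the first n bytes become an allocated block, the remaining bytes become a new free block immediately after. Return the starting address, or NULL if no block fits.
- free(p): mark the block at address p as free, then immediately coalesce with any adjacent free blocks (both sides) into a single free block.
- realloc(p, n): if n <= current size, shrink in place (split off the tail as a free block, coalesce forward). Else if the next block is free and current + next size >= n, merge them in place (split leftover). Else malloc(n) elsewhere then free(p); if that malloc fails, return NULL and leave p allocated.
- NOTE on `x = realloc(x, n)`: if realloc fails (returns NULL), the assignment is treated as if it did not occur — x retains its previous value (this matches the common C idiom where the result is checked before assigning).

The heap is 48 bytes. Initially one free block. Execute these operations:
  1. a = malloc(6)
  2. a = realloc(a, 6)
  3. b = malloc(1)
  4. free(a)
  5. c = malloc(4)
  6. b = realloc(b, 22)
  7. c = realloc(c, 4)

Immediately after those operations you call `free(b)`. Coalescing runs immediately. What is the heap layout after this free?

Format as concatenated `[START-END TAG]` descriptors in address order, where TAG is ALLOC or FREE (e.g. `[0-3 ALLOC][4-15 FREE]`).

Answer: [0-3 ALLOC][4-47 FREE]

Derivation:
Op 1: a = malloc(6) -> a = 0; heap: [0-5 ALLOC][6-47 FREE]
Op 2: a = realloc(a, 6) -> a = 0; heap: [0-5 ALLOC][6-47 FREE]
Op 3: b = malloc(1) -> b = 6; heap: [0-5 ALLOC][6-6 ALLOC][7-47 FREE]
Op 4: free(a) -> (freed a); heap: [0-5 FREE][6-6 ALLOC][7-47 FREE]
Op 5: c = malloc(4) -> c = 0; heap: [0-3 ALLOC][4-5 FREE][6-6 ALLOC][7-47 FREE]
Op 6: b = realloc(b, 22) -> b = 6; heap: [0-3 ALLOC][4-5 FREE][6-27 ALLOC][28-47 FREE]
Op 7: c = realloc(c, 4) -> c = 0; heap: [0-3 ALLOC][4-5 FREE][6-27 ALLOC][28-47 FREE]
free(b): b = 6 -> block [6-27 ALLOC]; mark free, coalesce with adjacent free neighbors -> [0-3 ALLOC][4-47 FREE]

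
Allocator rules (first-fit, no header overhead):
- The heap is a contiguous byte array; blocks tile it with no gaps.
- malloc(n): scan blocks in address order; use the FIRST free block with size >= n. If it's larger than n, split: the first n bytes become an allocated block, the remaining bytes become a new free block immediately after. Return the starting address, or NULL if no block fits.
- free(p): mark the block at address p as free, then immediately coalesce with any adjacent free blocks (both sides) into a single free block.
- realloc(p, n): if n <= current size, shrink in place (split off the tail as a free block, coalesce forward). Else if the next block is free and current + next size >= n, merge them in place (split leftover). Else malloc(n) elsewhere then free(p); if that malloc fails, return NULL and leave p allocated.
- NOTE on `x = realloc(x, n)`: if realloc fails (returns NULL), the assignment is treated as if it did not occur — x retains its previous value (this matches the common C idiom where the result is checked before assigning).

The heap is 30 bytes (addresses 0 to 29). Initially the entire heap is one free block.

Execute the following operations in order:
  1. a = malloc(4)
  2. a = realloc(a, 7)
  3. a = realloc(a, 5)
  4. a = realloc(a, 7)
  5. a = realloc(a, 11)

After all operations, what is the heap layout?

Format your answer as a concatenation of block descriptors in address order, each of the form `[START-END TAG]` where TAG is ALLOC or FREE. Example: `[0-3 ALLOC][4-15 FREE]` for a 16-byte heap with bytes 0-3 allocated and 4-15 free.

Op 1: a = malloc(4) -> a = 0; heap: [0-3 ALLOC][4-29 FREE]
Op 2: a = realloc(a, 7) -> a = 0; heap: [0-6 ALLOC][7-29 FREE]
Op 3: a = realloc(a, 5) -> a = 0; heap: [0-4 ALLOC][5-29 FREE]
Op 4: a = realloc(a, 7) -> a = 0; heap: [0-6 ALLOC][7-29 FREE]
Op 5: a = realloc(a, 11) -> a = 0; heap: [0-10 ALLOC][11-29 FREE]

Answer: [0-10 ALLOC][11-29 FREE]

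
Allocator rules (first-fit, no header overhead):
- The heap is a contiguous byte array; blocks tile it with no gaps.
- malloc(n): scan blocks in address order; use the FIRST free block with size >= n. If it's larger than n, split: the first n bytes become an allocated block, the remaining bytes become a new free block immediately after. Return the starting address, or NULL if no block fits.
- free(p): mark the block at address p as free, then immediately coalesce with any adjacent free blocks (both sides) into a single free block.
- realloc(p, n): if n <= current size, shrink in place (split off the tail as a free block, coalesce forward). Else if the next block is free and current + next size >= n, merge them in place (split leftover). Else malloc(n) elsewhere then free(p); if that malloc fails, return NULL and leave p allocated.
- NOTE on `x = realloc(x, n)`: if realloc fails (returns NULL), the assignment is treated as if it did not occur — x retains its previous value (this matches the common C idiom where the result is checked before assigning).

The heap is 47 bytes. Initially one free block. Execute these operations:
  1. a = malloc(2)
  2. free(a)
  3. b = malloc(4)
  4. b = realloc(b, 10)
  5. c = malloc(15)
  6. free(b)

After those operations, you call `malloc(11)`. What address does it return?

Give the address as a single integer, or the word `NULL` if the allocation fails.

Op 1: a = malloc(2) -> a = 0; heap: [0-1 ALLOC][2-46 FREE]
Op 2: free(a) -> (freed a); heap: [0-46 FREE]
Op 3: b = malloc(4) -> b = 0; heap: [0-3 ALLOC][4-46 FREE]
Op 4: b = realloc(b, 10) -> b = 0; heap: [0-9 ALLOC][10-46 FREE]
Op 5: c = malloc(15) -> c = 10; heap: [0-9 ALLOC][10-24 ALLOC][25-46 FREE]
Op 6: free(b) -> (freed b); heap: [0-9 FREE][10-24 ALLOC][25-46 FREE]
malloc(11): first-fit scan over [0-9 FREE][10-24 ALLOC][25-46 FREE] -> 25

Answer: 25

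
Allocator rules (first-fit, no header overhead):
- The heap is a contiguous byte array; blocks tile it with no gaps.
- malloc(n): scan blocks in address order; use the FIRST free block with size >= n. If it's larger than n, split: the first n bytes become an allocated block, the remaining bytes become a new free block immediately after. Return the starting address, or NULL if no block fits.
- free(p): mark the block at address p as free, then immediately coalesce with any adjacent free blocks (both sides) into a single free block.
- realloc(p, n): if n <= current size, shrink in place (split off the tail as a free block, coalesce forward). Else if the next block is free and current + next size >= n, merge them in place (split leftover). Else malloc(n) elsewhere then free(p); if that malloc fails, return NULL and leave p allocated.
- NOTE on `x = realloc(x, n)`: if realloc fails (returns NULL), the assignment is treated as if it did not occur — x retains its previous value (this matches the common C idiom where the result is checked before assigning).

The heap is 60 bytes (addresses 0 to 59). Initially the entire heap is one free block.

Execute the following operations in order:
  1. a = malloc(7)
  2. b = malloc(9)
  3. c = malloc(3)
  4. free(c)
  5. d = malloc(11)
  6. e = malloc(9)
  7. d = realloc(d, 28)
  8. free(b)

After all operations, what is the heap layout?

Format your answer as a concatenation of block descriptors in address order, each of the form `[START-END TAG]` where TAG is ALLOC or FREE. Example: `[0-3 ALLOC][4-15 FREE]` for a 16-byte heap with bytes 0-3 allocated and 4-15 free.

Op 1: a = malloc(7) -> a = 0; heap: [0-6 ALLOC][7-59 FREE]
Op 2: b = malloc(9) -> b = 7; heap: [0-6 ALLOC][7-15 ALLOC][16-59 FREE]
Op 3: c = malloc(3) -> c = 16; heap: [0-6 ALLOC][7-15 ALLOC][16-18 ALLOC][19-59 FREE]
Op 4: free(c) -> (freed c); heap: [0-6 ALLOC][7-15 ALLOC][16-59 FREE]
Op 5: d = malloc(11) -> d = 16; heap: [0-6 ALLOC][7-15 ALLOC][16-26 ALLOC][27-59 FREE]
Op 6: e = malloc(9) -> e = 27; heap: [0-6 ALLOC][7-15 ALLOC][16-26 ALLOC][27-35 ALLOC][36-59 FREE]
Op 7: d = realloc(d, 28) -> NULL (d unchanged); heap: [0-6 ALLOC][7-15 ALLOC][16-26 ALLOC][27-35 ALLOC][36-59 FREE]
Op 8: free(b) -> (freed b); heap: [0-6 ALLOC][7-15 FREE][16-26 ALLOC][27-35 ALLOC][36-59 FREE]

Answer: [0-6 ALLOC][7-15 FREE][16-26 ALLOC][27-35 ALLOC][36-59 FREE]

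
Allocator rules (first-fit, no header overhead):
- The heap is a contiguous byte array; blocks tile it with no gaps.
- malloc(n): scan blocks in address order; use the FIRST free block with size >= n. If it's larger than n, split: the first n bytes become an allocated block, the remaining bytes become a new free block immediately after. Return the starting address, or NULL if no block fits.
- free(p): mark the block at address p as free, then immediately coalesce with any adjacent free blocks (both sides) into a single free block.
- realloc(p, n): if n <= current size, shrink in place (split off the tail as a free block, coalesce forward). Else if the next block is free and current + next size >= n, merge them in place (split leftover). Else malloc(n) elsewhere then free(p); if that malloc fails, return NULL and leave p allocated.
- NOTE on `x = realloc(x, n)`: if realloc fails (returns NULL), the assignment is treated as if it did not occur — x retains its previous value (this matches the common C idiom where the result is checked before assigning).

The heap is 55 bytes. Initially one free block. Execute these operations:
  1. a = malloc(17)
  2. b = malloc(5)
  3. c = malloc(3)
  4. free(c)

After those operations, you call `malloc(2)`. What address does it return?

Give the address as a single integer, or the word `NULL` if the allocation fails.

Op 1: a = malloc(17) -> a = 0; heap: [0-16 ALLOC][17-54 FREE]
Op 2: b = malloc(5) -> b = 17; heap: [0-16 ALLOC][17-21 ALLOC][22-54 FREE]
Op 3: c = malloc(3) -> c = 22; heap: [0-16 ALLOC][17-21 ALLOC][22-24 ALLOC][25-54 FREE]
Op 4: free(c) -> (freed c); heap: [0-16 ALLOC][17-21 ALLOC][22-54 FREE]
malloc(2): first-fit scan over [0-16 ALLOC][17-21 ALLOC][22-54 FREE] -> 22

Answer: 22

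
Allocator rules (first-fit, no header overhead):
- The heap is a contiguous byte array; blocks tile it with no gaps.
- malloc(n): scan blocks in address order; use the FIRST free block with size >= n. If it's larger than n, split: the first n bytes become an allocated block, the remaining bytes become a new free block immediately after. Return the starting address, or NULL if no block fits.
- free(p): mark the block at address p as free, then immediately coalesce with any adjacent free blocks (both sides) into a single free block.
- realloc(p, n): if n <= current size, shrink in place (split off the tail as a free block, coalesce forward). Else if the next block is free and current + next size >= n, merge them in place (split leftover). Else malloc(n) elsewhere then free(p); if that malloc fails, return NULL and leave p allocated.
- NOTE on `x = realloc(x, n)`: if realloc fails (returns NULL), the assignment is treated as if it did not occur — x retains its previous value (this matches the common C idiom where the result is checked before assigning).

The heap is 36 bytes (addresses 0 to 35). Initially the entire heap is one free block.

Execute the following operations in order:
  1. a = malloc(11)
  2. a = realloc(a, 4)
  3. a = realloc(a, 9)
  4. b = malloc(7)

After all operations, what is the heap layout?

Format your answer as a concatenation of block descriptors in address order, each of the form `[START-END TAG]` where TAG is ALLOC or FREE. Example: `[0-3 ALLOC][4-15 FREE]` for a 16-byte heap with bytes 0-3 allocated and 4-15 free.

Op 1: a = malloc(11) -> a = 0; heap: [0-10 ALLOC][11-35 FREE]
Op 2: a = realloc(a, 4) -> a = 0; heap: [0-3 ALLOC][4-35 FREE]
Op 3: a = realloc(a, 9) -> a = 0; heap: [0-8 ALLOC][9-35 FREE]
Op 4: b = malloc(7) -> b = 9; heap: [0-8 ALLOC][9-15 ALLOC][16-35 FREE]

Answer: [0-8 ALLOC][9-15 ALLOC][16-35 FREE]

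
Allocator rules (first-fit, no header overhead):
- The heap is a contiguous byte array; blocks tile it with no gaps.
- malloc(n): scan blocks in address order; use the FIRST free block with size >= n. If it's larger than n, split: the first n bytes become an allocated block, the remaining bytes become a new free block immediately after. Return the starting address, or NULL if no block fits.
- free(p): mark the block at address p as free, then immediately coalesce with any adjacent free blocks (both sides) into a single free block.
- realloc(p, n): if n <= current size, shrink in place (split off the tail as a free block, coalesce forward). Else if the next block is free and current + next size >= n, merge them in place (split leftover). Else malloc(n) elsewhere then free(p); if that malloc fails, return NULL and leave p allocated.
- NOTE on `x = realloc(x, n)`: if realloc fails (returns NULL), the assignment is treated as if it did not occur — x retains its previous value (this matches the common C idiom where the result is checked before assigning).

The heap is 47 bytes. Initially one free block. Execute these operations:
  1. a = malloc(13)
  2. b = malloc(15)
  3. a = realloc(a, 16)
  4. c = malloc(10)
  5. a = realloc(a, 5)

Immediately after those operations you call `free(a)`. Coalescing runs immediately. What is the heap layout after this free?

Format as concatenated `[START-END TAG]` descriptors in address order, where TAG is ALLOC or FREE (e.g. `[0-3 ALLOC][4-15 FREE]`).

Op 1: a = malloc(13) -> a = 0; heap: [0-12 ALLOC][13-46 FREE]
Op 2: b = malloc(15) -> b = 13; heap: [0-12 ALLOC][13-27 ALLOC][28-46 FREE]
Op 3: a = realloc(a, 16) -> a = 28; heap: [0-12 FREE][13-27 ALLOC][28-43 ALLOC][44-46 FREE]
Op 4: c = malloc(10) -> c = 0; heap: [0-9 ALLOC][10-12 FREE][13-27 ALLOC][28-43 ALLOC][44-46 FREE]
Op 5: a = realloc(a, 5) -> a = 28; heap: [0-9 ALLOC][10-12 FREE][13-27 ALLOC][28-32 ALLOC][33-46 FREE]
free(a): a = 28 -> block [28-32 ALLOC]; mark free, coalesce with adjacent free neighbors -> [0-9 ALLOC][10-12 FREE][13-27 ALLOC][28-46 FREE]

Answer: [0-9 ALLOC][10-12 FREE][13-27 ALLOC][28-46 FREE]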